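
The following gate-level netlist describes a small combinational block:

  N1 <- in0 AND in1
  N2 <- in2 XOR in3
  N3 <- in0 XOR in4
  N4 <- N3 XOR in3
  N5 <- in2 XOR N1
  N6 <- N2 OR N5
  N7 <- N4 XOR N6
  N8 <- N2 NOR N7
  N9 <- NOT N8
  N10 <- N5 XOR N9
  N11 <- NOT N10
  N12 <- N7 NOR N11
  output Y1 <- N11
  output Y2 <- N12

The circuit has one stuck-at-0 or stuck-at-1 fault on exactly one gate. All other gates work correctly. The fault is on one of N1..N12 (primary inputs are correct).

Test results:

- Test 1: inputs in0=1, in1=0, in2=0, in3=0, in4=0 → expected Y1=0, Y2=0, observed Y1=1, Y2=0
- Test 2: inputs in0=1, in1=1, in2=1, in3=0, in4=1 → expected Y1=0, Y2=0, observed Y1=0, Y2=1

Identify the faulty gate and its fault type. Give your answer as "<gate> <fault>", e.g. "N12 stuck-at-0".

Fault-free values for test 1 (in0=1, in1=0, in2=0, in3=0, in4=0): N1=0, N2=0, N3=1, N4=1, N5=0, N6=0, N7=1, N8=0, N9=1, N10=1, N11=0, N12=0, giving Y1=0, Y2=0. Observed Y1=1, Y2=0.
Test 1: faults giving observed Y1=1, Y2=0 are {N3 stuck-at-0, N4 stuck-at-0, N6 stuck-at-1, N7 stuck-at-0, N8 stuck-at-1, N9 stuck-at-0, N10 stuck-at-0, N11 stuck-at-1}.
Test 2 (in0=1, in1=1, in2=1, in3=0, in4=1): fault-free N1=1, N2=1, N3=0, N4=0, N5=0, N6=1, N7=1, N8=0, N9=1, N10=1, N11=0, N12=0 → Y1=0, Y2=0; observed Y1=0, Y2=1. Eliminates N3 stuck-at-0, N4 stuck-at-0, N6 stuck-at-1, N8 stuck-at-1, N9 stuck-at-0, N10 stuck-at-0, N11 stuck-at-1.
Only N7 stuck-at-0 is consistent with every test.

N7 stuck-at-0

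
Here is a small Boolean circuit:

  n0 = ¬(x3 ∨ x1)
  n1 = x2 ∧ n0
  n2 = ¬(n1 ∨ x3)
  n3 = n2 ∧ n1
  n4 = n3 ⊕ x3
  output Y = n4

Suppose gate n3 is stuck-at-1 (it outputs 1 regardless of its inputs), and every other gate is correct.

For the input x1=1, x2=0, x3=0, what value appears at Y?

Propagate with n3 forced: n0=0, n1=0, n2=1, n3=1 [stuck-at-1], n4=1.
So Y = 1. (Without the fault it would be 0.)

1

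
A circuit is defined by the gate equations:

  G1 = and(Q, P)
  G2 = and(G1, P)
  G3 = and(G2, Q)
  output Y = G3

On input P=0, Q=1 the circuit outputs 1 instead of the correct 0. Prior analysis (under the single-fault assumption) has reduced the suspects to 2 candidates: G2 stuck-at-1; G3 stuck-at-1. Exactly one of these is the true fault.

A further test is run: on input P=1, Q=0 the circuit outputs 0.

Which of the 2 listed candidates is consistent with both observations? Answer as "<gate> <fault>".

G2 stuck-at-1

Evaluate each candidate on input P=1, Q=0:
  G2 stuck-at-1: G1=0, G2=1 [stuck-at-1], G3=0 → 0 — matches
  G3 stuck-at-1: G1=0, G2=0, G3=1 [stuck-at-1] → 1 — eliminated
Only G2 stuck-at-1 reproduces the observed 0.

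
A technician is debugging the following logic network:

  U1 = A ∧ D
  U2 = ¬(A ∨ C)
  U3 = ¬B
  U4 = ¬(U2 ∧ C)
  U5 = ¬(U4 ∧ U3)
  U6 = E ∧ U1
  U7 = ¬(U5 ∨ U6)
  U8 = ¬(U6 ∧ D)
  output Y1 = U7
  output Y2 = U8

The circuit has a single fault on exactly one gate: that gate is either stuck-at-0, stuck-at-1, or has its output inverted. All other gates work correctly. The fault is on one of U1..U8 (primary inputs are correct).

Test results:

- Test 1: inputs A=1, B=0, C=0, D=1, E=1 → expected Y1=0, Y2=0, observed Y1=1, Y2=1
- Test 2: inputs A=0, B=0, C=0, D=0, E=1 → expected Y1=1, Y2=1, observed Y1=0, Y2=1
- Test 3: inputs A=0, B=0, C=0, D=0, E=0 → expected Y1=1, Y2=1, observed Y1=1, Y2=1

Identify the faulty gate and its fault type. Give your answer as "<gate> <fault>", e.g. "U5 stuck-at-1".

Fault-free values for test 1 (A=1, B=0, C=0, D=1, E=1): U1=1, U2=0, U3=1, U4=1, U5=0, U6=1, U7=0, U8=0, giving Y1=0, Y2=0. Observed Y1=1, Y2=1.
Test 1: faults giving observed Y1=1, Y2=1 are {U1 stuck-at-0, U1 inverted output, U6 stuck-at-0, U6 inverted output}.
Test 2 (A=0, B=0, C=0, D=0, E=1): fault-free U1=0, U2=1, U3=1, U4=1, U5=0, U6=0, U7=1, U8=1 → Y1=1, Y2=1; observed Y1=0, Y2=1. Eliminates U1 stuck-at-0, U6 stuck-at-0.
Test 3 (A=0, B=0, C=0, D=0, E=0): fault-free U1=0, U2=1, U3=1, U4=1, U5=0, U6=0, U7=1, U8=1 → Y1=1, Y2=1; observed Y1=1, Y2=1. Eliminates U6 inverted output.
Only U1 inverted output is consistent with every test.

U1 inverted output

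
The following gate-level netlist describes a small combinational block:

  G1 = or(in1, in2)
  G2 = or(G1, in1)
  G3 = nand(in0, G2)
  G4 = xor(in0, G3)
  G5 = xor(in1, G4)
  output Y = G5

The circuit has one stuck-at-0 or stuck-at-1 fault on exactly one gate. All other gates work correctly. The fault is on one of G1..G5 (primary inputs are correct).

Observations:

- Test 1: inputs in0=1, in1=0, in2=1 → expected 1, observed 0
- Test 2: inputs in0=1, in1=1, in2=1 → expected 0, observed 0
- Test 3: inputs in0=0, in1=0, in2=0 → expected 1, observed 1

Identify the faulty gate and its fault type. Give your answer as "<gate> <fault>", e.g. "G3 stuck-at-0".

G1 stuck-at-0

Fault-free values for test 1 (in0=1, in1=0, in2=1): G1=1, G2=1, G3=0, G4=1, G5=1, giving Y=1. Observed 0.
Test 1: faults giving observed 0 are {G1 stuck-at-0, G2 stuck-at-0, G3 stuck-at-1, G4 stuck-at-0, G5 stuck-at-0}.
Test 2 (in0=1, in1=1, in2=1): fault-free G1=1, G2=1, G3=0, G4=1, G5=0 → 0; observed 0. Eliminates G2 stuck-at-0, G3 stuck-at-1, G4 stuck-at-0.
Test 3 (in0=0, in1=0, in2=0): fault-free G1=0, G2=0, G3=1, G4=1, G5=1 → 1; observed 1. Eliminates G5 stuck-at-0.
Only G1 stuck-at-0 is consistent with every test.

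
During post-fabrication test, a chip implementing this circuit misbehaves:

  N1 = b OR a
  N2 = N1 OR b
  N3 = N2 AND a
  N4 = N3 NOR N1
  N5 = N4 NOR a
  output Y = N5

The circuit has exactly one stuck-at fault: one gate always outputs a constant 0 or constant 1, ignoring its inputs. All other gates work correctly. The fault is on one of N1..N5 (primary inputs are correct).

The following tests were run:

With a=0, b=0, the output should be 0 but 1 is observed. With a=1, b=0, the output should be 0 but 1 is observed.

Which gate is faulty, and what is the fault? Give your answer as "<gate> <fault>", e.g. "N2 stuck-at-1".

Fault-free values for test 1 (a=0, b=0): N1=0, N2=0, N3=0, N4=1, N5=0, giving Y=0. Observed 1.
Test 1: faults giving observed 1 are {N1 stuck-at-1, N3 stuck-at-1, N4 stuck-at-0, N5 stuck-at-1}.
Test 2 (a=1, b=0): fault-free N1=1, N2=1, N3=1, N4=0, N5=0 → 0; observed 1. Eliminates N1 stuck-at-1, N3 stuck-at-1, N4 stuck-at-0.
Only N5 stuck-at-1 is consistent with every test.

N5 stuck-at-1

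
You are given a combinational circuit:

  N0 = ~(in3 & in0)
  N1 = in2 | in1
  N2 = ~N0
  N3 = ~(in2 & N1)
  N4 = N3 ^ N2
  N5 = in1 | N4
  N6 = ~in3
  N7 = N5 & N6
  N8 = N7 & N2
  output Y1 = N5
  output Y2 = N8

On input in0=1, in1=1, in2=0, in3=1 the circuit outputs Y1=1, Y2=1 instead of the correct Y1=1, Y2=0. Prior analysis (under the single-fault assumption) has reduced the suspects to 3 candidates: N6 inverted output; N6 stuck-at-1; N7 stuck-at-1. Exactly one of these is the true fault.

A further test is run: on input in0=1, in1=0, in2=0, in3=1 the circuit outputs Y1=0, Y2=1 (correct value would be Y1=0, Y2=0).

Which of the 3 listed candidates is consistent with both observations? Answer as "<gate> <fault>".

N7 stuck-at-1

Evaluate each candidate on input in0=1, in1=0, in2=0, in3=1:
  N6 inverted output: N0=0, N1=0, N2=1, N3=1, N4=0, N5=0, N6=1 [inverted output], N7=0, N8=0 → Y1=0, Y2=0 — eliminated
  N6 stuck-at-1: N0=0, N1=0, N2=1, N3=1, N4=0, N5=0, N6=1 [stuck-at-1], N7=0, N8=0 → Y1=0, Y2=0 — eliminated
  N7 stuck-at-1: N0=0, N1=0, N2=1, N3=1, N4=0, N5=0, N6=0, N7=1 [stuck-at-1], N8=1 → Y1=0, Y2=1 — matches
Only N7 stuck-at-1 reproduces the observed Y1=0, Y2=1.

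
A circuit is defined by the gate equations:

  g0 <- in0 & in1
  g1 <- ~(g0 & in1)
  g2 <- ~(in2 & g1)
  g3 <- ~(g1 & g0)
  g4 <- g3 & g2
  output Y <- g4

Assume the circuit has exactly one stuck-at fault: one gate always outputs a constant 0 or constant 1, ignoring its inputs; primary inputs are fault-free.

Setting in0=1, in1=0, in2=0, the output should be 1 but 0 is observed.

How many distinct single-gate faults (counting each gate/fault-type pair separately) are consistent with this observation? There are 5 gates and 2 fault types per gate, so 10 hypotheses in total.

4

Fault-free: g0=0, g1=1, g2=1, g3=1, g4=1 → 1. Observed 0.
  g0 stuck-at-0: output 1 ✗
  g0 stuck-at-1: output 0 ✓
  g1 stuck-at-0: output 1 ✗
  g1 stuck-at-1: output 1 ✗
  g2 stuck-at-0: output 0 ✓
  g2 stuck-at-1: output 1 ✗
  g3 stuck-at-0: output 0 ✓
  g3 stuck-at-1: output 1 ✗
  g4 stuck-at-0: output 0 ✓
  g4 stuck-at-1: output 1 ✗
Consistent faults: {g0 stuck-at-1, g2 stuck-at-0, g3 stuck-at-0, g4 stuck-at-0} — 4 in all.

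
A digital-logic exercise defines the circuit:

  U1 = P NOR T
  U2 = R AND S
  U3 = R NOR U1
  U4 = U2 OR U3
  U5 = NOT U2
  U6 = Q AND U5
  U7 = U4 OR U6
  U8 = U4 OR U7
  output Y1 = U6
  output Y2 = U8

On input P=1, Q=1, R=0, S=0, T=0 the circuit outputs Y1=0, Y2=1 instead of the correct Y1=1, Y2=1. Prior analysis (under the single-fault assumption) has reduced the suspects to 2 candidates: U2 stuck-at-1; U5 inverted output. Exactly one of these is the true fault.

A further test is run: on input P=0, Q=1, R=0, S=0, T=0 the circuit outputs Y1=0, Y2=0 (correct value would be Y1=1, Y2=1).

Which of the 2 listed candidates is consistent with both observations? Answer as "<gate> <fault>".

Evaluate each candidate on input P=0, Q=1, R=0, S=0, T=0:
  U2 stuck-at-1: U1=1, U2=1 [stuck-at-1], U3=0, U4=1, U5=0, U6=0, U7=1, U8=1 → Y1=0, Y2=1 — eliminated
  U5 inverted output: U1=1, U2=0, U3=0, U4=0, U5=0 [inverted output], U6=0, U7=0, U8=0 → Y1=0, Y2=0 — matches
Only U5 inverted output reproduces the observed Y1=0, Y2=0.

U5 inverted output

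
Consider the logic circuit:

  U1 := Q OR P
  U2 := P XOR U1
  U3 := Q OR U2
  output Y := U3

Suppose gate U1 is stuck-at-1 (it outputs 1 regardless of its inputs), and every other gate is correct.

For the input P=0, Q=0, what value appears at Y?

Propagate with U1 forced: U1=1 [stuck-at-1], U2=1, U3=1.
So Y = 1. (Without the fault it would be 0.)

1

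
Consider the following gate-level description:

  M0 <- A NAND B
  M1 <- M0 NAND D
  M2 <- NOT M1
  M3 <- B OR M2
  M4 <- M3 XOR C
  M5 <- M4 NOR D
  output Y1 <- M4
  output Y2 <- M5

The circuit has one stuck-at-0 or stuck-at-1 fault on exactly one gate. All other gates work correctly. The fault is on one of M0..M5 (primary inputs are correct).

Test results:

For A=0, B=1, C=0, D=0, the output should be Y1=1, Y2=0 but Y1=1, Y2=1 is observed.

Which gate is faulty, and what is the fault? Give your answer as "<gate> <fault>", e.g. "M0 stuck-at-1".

Fault-free values for test 1 (A=0, B=1, C=0, D=0): M0=1, M1=1, M2=0, M3=1, M4=1, M5=0, giving Y1=1, Y2=0. Observed Y1=1, Y2=1.
Test 1: faults giving observed Y1=1, Y2=1 are {M5 stuck-at-1}.
Only M5 stuck-at-1 is consistent with every test.

M5 stuck-at-1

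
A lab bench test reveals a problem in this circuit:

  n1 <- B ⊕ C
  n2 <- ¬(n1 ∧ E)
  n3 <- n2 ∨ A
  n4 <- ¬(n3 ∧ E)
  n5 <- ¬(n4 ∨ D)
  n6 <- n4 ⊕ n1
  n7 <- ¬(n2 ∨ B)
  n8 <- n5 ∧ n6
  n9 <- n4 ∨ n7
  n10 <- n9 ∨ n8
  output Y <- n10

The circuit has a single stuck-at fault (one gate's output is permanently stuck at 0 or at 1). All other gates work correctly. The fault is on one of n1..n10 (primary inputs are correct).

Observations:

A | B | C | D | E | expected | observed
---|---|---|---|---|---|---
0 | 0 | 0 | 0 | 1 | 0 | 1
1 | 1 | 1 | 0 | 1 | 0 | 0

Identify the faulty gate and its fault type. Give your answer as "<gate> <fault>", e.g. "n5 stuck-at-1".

Fault-free values for test 1 (A=0, B=0, C=0, D=0, E=1): n1=0, n2=1, n3=1, n4=0, n5=1, n6=0, n7=0, n8=0, n9=0, n10=0, giving Y=0. Observed 1.
Test 1: faults giving observed 1 are {n1 stuck-at-1, n2 stuck-at-0, n3 stuck-at-0, n4 stuck-at-1, n6 stuck-at-1, n7 stuck-at-1, n8 stuck-at-1, n9 stuck-at-1, n10 stuck-at-1}.
Test 2 (A=1, B=1, C=1, D=0, E=1): fault-free n1=0, n2=1, n3=1, n4=0, n5=1, n6=0, n7=0, n8=0, n9=0, n10=0 → 0; observed 0. Eliminates n1 stuck-at-1, n3 stuck-at-0, n4 stuck-at-1, n6 stuck-at-1, n7 stuck-at-1, n8 stuck-at-1, n9 stuck-at-1, n10 stuck-at-1.
Only n2 stuck-at-0 is consistent with every test.

n2 stuck-at-0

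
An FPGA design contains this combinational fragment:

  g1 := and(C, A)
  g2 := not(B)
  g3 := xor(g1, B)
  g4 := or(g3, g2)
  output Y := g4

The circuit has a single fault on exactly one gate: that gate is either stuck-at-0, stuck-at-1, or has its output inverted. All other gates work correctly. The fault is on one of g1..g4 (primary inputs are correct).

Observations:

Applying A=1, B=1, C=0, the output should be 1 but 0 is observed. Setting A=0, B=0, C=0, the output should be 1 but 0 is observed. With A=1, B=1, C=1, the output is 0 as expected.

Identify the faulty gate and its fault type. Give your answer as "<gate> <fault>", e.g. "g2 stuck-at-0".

g4 stuck-at-0

Fault-free values for test 1 (A=1, B=1, C=0): g1=0, g2=0, g3=1, g4=1, giving Y=1. Observed 0.
Test 1: faults giving observed 0 are {g1 stuck-at-1, g1 inverted output, g3 stuck-at-0, g3 inverted output, g4 stuck-at-0, g4 inverted output}.
Test 2 (A=0, B=0, C=0): fault-free g1=0, g2=1, g3=0, g4=1 → 1; observed 0. Eliminates g1 stuck-at-1, g1 inverted output, g3 stuck-at-0, g3 inverted output.
Test 3 (A=1, B=1, C=1): fault-free g1=1, g2=0, g3=0, g4=0 → 0; observed 0. Eliminates g4 inverted output.
Only g4 stuck-at-0 is consistent with every test.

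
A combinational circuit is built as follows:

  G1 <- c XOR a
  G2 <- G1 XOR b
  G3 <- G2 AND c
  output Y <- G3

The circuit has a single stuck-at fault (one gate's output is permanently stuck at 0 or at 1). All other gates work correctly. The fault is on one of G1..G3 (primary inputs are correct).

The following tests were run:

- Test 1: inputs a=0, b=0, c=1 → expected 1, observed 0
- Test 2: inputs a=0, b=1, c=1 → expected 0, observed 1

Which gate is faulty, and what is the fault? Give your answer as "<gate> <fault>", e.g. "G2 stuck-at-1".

Fault-free values for test 1 (a=0, b=0, c=1): G1=1, G2=1, G3=1, giving Y=1. Observed 0.
Test 1: faults giving observed 0 are {G1 stuck-at-0, G2 stuck-at-0, G3 stuck-at-0}.
Test 2 (a=0, b=1, c=1): fault-free G1=1, G2=0, G3=0 → 0; observed 1. Eliminates G2 stuck-at-0, G3 stuck-at-0.
Only G1 stuck-at-0 is consistent with every test.

G1 stuck-at-0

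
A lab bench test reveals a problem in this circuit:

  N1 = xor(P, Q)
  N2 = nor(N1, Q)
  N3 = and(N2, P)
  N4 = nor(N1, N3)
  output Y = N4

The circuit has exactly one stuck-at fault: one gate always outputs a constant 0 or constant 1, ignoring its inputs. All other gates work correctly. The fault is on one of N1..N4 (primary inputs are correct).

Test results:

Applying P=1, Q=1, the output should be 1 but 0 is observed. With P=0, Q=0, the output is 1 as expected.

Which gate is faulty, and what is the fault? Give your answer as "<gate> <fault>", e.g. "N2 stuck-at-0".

Fault-free values for test 1 (P=1, Q=1): N1=0, N2=0, N3=0, N4=1, giving Y=1. Observed 0.
Test 1: faults giving observed 0 are {N1 stuck-at-1, N2 stuck-at-1, N3 stuck-at-1, N4 stuck-at-0}.
Test 2 (P=0, Q=0): fault-free N1=0, N2=1, N3=0, N4=1 → 1; observed 1. Eliminates N1 stuck-at-1, N3 stuck-at-1, N4 stuck-at-0.
Only N2 stuck-at-1 is consistent with every test.

N2 stuck-at-1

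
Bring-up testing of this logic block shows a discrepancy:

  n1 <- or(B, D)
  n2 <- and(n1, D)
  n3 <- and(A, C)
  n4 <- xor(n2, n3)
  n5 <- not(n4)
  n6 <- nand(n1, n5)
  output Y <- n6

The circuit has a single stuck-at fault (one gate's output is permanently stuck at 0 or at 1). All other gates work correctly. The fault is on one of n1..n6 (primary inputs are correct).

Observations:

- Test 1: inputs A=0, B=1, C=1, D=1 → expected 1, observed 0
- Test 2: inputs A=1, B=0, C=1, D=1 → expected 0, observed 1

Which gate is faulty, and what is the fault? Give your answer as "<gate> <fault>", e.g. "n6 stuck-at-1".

n2 stuck-at-0

Fault-free values for test 1 (A=0, B=1, C=1, D=1): n1=1, n2=1, n3=0, n4=1, n5=0, n6=1, giving Y=1. Observed 0.
Test 1: faults giving observed 0 are {n2 stuck-at-0, n3 stuck-at-1, n4 stuck-at-0, n5 stuck-at-1, n6 stuck-at-0}.
Test 2 (A=1, B=0, C=1, D=1): fault-free n1=1, n2=1, n3=1, n4=0, n5=1, n6=0 → 0; observed 1. Eliminates n3 stuck-at-1, n4 stuck-at-0, n5 stuck-at-1, n6 stuck-at-0.
Only n2 stuck-at-0 is consistent with every test.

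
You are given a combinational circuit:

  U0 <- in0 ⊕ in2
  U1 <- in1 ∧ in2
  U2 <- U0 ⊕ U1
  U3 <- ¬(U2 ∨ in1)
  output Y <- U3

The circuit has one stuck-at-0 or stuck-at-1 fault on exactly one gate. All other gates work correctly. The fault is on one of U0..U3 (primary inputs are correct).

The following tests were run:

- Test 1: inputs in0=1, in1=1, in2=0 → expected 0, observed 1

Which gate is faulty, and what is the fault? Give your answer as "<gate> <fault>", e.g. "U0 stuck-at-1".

Fault-free values for test 1 (in0=1, in1=1, in2=0): U0=1, U1=0, U2=1, U3=0, giving Y=0. Observed 1.
Test 1: faults giving observed 1 are {U3 stuck-at-1}.
Only U3 stuck-at-1 is consistent with every test.

U3 stuck-at-1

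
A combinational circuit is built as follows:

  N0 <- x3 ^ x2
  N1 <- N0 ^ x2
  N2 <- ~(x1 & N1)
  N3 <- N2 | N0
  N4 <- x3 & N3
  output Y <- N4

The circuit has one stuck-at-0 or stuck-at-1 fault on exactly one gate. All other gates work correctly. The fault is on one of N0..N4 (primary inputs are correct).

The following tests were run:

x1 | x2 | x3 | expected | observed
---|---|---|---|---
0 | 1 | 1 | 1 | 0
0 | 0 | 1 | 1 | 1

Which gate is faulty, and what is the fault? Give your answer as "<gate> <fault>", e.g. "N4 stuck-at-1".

N2 stuck-at-0

Fault-free values for test 1 (x1=0, x2=1, x3=1): N0=0, N1=1, N2=1, N3=1, N4=1, giving Y=1. Observed 0.
Test 1: faults giving observed 0 are {N2 stuck-at-0, N3 stuck-at-0, N4 stuck-at-0}.
Test 2 (x1=0, x2=0, x3=1): fault-free N0=1, N1=1, N2=1, N3=1, N4=1 → 1; observed 1. Eliminates N3 stuck-at-0, N4 stuck-at-0.
Only N2 stuck-at-0 is consistent with every test.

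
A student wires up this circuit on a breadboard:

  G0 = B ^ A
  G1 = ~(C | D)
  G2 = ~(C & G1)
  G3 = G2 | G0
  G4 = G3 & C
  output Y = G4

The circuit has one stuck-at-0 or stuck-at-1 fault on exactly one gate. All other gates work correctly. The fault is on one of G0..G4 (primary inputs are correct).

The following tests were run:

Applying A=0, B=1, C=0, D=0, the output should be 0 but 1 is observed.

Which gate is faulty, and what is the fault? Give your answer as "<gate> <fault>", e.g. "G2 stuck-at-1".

G4 stuck-at-1

Fault-free values for test 1 (A=0, B=1, C=0, D=0): G0=1, G1=1, G2=1, G3=1, G4=0, giving Y=0. Observed 1.
Test 1: faults giving observed 1 are {G4 stuck-at-1}.
Only G4 stuck-at-1 is consistent with every test.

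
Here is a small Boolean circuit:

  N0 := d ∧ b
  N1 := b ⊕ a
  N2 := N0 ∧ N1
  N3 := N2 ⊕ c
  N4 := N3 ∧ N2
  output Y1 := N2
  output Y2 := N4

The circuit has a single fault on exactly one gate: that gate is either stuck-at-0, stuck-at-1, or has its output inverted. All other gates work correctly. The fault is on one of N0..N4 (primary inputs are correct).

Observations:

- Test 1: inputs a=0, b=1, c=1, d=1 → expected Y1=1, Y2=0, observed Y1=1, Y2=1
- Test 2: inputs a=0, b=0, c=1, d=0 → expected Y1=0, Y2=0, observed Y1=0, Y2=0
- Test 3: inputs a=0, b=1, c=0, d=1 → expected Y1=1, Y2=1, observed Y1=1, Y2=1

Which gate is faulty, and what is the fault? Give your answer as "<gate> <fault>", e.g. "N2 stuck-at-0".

N3 stuck-at-1

Fault-free values for test 1 (a=0, b=1, c=1, d=1): N0=1, N1=1, N2=1, N3=0, N4=0, giving Y1=1, Y2=0. Observed Y1=1, Y2=1.
Test 1: faults giving observed Y1=1, Y2=1 are {N3 stuck-at-1, N3 inverted output, N4 stuck-at-1, N4 inverted output}.
Test 2 (a=0, b=0, c=1, d=0): fault-free N0=0, N1=0, N2=0, N3=1, N4=0 → Y1=0, Y2=0; observed Y1=0, Y2=0. Eliminates N4 stuck-at-1, N4 inverted output.
Test 3 (a=0, b=1, c=0, d=1): fault-free N0=1, N1=1, N2=1, N3=1, N4=1 → Y1=1, Y2=1; observed Y1=1, Y2=1. Eliminates N3 inverted output.
Only N3 stuck-at-1 is consistent with every test.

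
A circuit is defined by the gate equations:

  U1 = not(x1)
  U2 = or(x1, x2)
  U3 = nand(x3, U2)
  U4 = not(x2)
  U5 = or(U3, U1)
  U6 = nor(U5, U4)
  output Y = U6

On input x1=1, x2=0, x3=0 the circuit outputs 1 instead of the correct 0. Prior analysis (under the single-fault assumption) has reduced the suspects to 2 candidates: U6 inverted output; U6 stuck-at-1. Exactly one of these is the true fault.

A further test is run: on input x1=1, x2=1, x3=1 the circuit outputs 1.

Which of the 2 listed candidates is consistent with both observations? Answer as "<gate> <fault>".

U6 stuck-at-1

Evaluate each candidate on input x1=1, x2=1, x3=1:
  U6 inverted output: U1=0, U2=1, U3=0, U4=0, U5=0, U6=0 [inverted output] → 0 — eliminated
  U6 stuck-at-1: U1=0, U2=1, U3=0, U4=0, U5=0, U6=1 [stuck-at-1] → 1 — matches
Only U6 stuck-at-1 reproduces the observed 1.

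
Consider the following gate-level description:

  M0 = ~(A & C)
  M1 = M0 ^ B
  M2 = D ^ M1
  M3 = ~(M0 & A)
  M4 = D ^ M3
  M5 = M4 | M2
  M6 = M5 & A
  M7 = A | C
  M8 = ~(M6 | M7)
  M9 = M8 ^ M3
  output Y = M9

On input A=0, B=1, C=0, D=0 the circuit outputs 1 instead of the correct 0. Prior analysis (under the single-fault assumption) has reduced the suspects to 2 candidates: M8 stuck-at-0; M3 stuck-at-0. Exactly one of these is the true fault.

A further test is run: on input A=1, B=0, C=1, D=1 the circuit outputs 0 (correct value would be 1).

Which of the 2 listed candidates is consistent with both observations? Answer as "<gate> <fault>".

Evaluate each candidate on input A=1, B=0, C=1, D=1:
  M8 stuck-at-0: M0=0, M1=0, M2=1, M3=1, M4=0, M5=1, M6=1, M7=1, M8=0 [stuck-at-0], M9=1 → 1 — eliminated
  M3 stuck-at-0: M0=0, M1=0, M2=1, M3=0 [stuck-at-0], M4=1, M5=1, M6=1, M7=1, M8=0, M9=0 → 0 — matches
Only M3 stuck-at-0 reproduces the observed 0.

M3 stuck-at-0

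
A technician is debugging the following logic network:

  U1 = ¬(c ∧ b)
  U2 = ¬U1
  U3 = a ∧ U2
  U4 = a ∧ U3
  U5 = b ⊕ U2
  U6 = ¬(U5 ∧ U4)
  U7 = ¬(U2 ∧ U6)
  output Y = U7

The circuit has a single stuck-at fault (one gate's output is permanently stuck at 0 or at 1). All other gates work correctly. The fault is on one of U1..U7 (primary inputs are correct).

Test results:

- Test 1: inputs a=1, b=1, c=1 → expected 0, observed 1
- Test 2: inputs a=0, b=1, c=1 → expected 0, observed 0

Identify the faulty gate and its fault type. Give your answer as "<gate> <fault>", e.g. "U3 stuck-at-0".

Fault-free values for test 1 (a=1, b=1, c=1): U1=0, U2=1, U3=1, U4=1, U5=0, U6=1, U7=0, giving Y=0. Observed 1.
Test 1: faults giving observed 1 are {U1 stuck-at-1, U2 stuck-at-0, U5 stuck-at-1, U6 stuck-at-0, U7 stuck-at-1}.
Test 2 (a=0, b=1, c=1): fault-free U1=0, U2=1, U3=0, U4=0, U5=0, U6=1, U7=0 → 0; observed 0. Eliminates U1 stuck-at-1, U2 stuck-at-0, U6 stuck-at-0, U7 stuck-at-1.
Only U5 stuck-at-1 is consistent with every test.

U5 stuck-at-1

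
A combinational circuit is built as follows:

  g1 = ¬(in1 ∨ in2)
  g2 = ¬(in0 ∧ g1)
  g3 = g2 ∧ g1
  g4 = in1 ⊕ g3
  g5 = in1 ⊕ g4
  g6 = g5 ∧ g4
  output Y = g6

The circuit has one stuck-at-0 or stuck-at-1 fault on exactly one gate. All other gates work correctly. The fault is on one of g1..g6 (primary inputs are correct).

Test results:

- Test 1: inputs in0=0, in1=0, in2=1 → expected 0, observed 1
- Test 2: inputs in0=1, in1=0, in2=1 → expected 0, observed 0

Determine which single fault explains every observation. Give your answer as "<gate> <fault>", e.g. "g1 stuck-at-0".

g1 stuck-at-1

Fault-free values for test 1 (in0=0, in1=0, in2=1): g1=0, g2=1, g3=0, g4=0, g5=0, g6=0, giving Y=0. Observed 1.
Test 1: faults giving observed 1 are {g1 stuck-at-1, g3 stuck-at-1, g4 stuck-at-1, g6 stuck-at-1}.
Test 2 (in0=1, in1=0, in2=1): fault-free g1=0, g2=1, g3=0, g4=0, g5=0, g6=0 → 0; observed 0. Eliminates g3 stuck-at-1, g4 stuck-at-1, g6 stuck-at-1.
Only g1 stuck-at-1 is consistent with every test.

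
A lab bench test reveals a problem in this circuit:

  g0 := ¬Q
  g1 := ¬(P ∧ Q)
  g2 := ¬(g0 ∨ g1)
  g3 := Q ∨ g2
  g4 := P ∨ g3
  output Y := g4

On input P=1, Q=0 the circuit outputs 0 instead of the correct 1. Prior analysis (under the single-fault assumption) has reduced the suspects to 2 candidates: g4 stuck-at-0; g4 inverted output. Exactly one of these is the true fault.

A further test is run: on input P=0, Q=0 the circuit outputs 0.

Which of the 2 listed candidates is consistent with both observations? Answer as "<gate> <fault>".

g4 stuck-at-0

Evaluate each candidate on input P=0, Q=0:
  g4 stuck-at-0: g0=1, g1=1, g2=0, g3=0, g4=0 [stuck-at-0] → 0 — matches
  g4 inverted output: g0=1, g1=1, g2=0, g3=0, g4=1 [inverted output] → 1 — eliminated
Only g4 stuck-at-0 reproduces the observed 0.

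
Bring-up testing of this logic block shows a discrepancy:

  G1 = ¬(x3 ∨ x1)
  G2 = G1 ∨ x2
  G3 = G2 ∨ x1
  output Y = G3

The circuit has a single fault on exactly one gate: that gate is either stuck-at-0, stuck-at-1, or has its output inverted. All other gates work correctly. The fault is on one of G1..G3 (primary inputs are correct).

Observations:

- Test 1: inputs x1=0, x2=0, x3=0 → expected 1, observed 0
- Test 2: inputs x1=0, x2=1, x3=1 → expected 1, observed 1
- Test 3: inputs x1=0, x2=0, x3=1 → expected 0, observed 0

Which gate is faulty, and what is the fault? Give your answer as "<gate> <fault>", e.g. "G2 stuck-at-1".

G1 stuck-at-0

Fault-free values for test 1 (x1=0, x2=0, x3=0): G1=1, G2=1, G3=1, giving Y=1. Observed 0.
Test 1: faults giving observed 0 are {G1 stuck-at-0, G1 inverted output, G2 stuck-at-0, G2 inverted output, G3 stuck-at-0, G3 inverted output}.
Test 2 (x1=0, x2=1, x3=1): fault-free G1=0, G2=1, G3=1 → 1; observed 1. Eliminates G2 stuck-at-0, G2 inverted output, G3 stuck-at-0, G3 inverted output.
Test 3 (x1=0, x2=0, x3=1): fault-free G1=0, G2=0, G3=0 → 0; observed 0. Eliminates G1 inverted output.
Only G1 stuck-at-0 is consistent with every test.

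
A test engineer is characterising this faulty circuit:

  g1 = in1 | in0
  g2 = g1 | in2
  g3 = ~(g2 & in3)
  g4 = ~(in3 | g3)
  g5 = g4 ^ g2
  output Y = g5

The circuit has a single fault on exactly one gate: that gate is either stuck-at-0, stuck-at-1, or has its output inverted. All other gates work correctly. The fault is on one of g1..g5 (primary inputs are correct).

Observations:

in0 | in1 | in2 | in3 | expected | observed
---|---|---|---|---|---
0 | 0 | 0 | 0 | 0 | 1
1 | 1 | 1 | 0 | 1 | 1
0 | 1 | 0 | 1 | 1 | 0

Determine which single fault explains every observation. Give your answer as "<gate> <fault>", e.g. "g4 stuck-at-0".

Fault-free values for test 1 (in0=0, in1=0, in2=0, in3=0): g1=0, g2=0, g3=1, g4=0, g5=0, giving Y=0. Observed 1.
Test 1: faults giving observed 1 are {g1 stuck-at-1, g1 inverted output, g2 stuck-at-1, g2 inverted output, g3 stuck-at-0, g3 inverted output, g4 stuck-at-1, g4 inverted output, g5 stuck-at-1, g5 inverted output}.
Test 2 (in0=1, in1=1, in2=1, in3=0): fault-free g1=1, g2=1, g3=1, g4=0, g5=1 → 1; observed 1. Eliminates g2 inverted output, g3 stuck-at-0, g3 inverted output, g4 stuck-at-1, g4 inverted output, g5 inverted output.
Test 3 (in0=0, in1=1, in2=0, in3=1): fault-free g1=1, g2=1, g3=0, g4=0, g5=1 → 1; observed 0. Eliminates g1 stuck-at-1, g2 stuck-at-1, g5 stuck-at-1.
Only g1 inverted output is consistent with every test.

g1 inverted output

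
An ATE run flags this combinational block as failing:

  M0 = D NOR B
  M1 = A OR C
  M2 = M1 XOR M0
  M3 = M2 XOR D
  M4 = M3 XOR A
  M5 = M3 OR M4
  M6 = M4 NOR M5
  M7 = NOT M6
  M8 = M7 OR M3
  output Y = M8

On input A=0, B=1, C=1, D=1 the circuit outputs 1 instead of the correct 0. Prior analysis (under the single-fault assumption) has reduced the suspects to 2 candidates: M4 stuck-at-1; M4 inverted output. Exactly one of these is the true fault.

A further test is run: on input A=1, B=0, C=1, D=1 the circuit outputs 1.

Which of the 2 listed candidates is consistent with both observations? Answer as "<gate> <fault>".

M4 stuck-at-1

Evaluate each candidate on input A=1, B=0, C=1, D=1:
  M4 stuck-at-1: M0=0, M1=1, M2=1, M3=0, M4=1 [stuck-at-1], M5=1, M6=0, M7=1, M8=1 → 1 — matches
  M4 inverted output: M0=0, M1=1, M2=1, M3=0, M4=0 [inverted output], M5=0, M6=1, M7=0, M8=0 → 0 — eliminated
Only M4 stuck-at-1 reproduces the observed 1.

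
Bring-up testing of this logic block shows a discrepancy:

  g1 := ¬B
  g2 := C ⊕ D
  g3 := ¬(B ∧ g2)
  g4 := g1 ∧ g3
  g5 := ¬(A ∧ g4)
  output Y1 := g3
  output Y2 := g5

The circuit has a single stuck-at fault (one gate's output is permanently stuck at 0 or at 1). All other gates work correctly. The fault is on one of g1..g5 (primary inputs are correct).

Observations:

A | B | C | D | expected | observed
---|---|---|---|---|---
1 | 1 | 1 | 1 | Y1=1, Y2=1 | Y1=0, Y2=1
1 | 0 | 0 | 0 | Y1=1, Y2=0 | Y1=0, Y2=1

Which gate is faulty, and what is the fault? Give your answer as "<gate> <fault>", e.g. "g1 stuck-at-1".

Fault-free values for test 1 (A=1, B=1, C=1, D=1): g1=0, g2=0, g3=1, g4=0, g5=1, giving Y1=1, Y2=1. Observed Y1=0, Y2=1.
Test 1: faults giving observed Y1=0, Y2=1 are {g2 stuck-at-1, g3 stuck-at-0}.
Test 2 (A=1, B=0, C=0, D=0): fault-free g1=1, g2=0, g3=1, g4=1, g5=0 → Y1=1, Y2=0; observed Y1=0, Y2=1. Eliminates g2 stuck-at-1.
Only g3 stuck-at-0 is consistent with every test.

g3 stuck-at-0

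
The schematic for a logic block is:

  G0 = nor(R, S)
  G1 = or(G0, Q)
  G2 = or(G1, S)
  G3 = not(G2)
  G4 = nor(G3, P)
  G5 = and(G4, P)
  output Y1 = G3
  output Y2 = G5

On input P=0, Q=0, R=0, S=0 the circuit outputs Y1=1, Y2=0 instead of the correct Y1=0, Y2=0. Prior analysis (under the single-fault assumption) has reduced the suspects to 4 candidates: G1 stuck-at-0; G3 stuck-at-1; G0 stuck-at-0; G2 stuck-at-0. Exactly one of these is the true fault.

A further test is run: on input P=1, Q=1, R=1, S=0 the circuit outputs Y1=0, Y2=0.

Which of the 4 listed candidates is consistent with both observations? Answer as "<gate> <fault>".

G0 stuck-at-0

Evaluate each candidate on input P=1, Q=1, R=1, S=0:
  G1 stuck-at-0: G0=0, G1=0 [stuck-at-0], G2=0, G3=1, G4=0, G5=0 → Y1=1, Y2=0 — eliminated
  G3 stuck-at-1: G0=0, G1=1, G2=1, G3=1 [stuck-at-1], G4=0, G5=0 → Y1=1, Y2=0 — eliminated
  G0 stuck-at-0: G0=0 [stuck-at-0], G1=1, G2=1, G3=0, G4=0, G5=0 → Y1=0, Y2=0 — matches
  G2 stuck-at-0: G0=0, G1=1, G2=0 [stuck-at-0], G3=1, G4=0, G5=0 → Y1=1, Y2=0 — eliminated
Only G0 stuck-at-0 reproduces the observed Y1=0, Y2=0.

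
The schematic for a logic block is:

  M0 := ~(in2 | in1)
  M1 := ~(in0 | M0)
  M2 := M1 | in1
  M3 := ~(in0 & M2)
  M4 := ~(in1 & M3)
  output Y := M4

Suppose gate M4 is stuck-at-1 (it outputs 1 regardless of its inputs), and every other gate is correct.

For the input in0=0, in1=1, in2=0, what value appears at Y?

1

Propagate with M4 forced: M0=0, M1=1, M2=1, M3=1, M4=1 [stuck-at-1].
So Y = 1. (Without the fault it would be 0.)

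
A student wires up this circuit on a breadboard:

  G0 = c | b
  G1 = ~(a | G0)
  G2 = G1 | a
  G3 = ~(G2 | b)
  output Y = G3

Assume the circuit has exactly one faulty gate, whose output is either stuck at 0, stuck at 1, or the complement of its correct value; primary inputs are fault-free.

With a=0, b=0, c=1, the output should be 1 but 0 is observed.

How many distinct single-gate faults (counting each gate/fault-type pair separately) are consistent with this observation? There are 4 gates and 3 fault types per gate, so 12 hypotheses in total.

Fault-free: G0=1, G1=0, G2=0, G3=1 → 1. Observed 0.
  G0 stuck-at-0: output 0 ✓
  G0 stuck-at-1: output 1 ✗
  G0 inverted output: output 0 ✓
  G1 stuck-at-0: output 1 ✗
  G1 stuck-at-1: output 0 ✓
  G1 inverted output: output 0 ✓
  G2 stuck-at-0: output 1 ✗
  G2 stuck-at-1: output 0 ✓
  G2 inverted output: output 0 ✓
  G3 stuck-at-0: output 0 ✓
  G3 stuck-at-1: output 1 ✗
  G3 inverted output: output 0 ✓
Consistent faults: {G0 stuck-at-0, G0 inverted output, G1 stuck-at-1, G1 inverted output, G2 stuck-at-1, G2 inverted output, G3 stuck-at-0, G3 inverted output} — 8 in all.

8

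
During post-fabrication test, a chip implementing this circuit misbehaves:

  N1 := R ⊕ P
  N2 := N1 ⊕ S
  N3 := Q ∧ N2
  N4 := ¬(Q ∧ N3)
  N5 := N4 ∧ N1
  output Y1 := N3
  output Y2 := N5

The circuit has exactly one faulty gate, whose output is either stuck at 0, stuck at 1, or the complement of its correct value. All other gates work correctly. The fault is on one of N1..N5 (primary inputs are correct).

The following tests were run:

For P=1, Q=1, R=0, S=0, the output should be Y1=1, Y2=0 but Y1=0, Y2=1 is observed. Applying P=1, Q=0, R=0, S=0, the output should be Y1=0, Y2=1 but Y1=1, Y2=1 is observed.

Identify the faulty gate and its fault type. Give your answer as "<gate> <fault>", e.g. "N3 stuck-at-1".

Fault-free values for test 1 (P=1, Q=1, R=0, S=0): N1=1, N2=1, N3=1, N4=0, N5=0, giving Y1=1, Y2=0. Observed Y1=0, Y2=1.
Test 1: faults giving observed Y1=0, Y2=1 are {N2 stuck-at-0, N2 inverted output, N3 stuck-at-0, N3 inverted output}.
Test 2 (P=1, Q=0, R=0, S=0): fault-free N1=1, N2=1, N3=0, N4=1, N5=1 → Y1=0, Y2=1; observed Y1=1, Y2=1. Eliminates N2 stuck-at-0, N2 inverted output, N3 stuck-at-0.
Only N3 inverted output is consistent with every test.

N3 inverted output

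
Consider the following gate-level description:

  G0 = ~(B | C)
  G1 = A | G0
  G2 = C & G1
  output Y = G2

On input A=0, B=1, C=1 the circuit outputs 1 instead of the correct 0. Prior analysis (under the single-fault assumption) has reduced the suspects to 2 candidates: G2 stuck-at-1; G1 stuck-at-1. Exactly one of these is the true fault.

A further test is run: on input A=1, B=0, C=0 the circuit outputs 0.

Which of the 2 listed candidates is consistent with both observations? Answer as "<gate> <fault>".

G1 stuck-at-1

Evaluate each candidate on input A=1, B=0, C=0:
  G2 stuck-at-1: G0=1, G1=1, G2=1 [stuck-at-1] → 1 — eliminated
  G1 stuck-at-1: G0=1, G1=1 [stuck-at-1], G2=0 → 0 — matches
Only G1 stuck-at-1 reproduces the observed 0.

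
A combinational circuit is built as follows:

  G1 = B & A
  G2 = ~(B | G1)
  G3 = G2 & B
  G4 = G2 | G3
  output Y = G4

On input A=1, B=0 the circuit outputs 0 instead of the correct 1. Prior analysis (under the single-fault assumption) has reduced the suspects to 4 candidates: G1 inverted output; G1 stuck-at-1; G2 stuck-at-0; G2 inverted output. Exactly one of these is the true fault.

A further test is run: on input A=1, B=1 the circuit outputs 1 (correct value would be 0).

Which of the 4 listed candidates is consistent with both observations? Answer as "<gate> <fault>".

Evaluate each candidate on input A=1, B=1:
  G1 inverted output: G1=0 [inverted output], G2=0, G3=0, G4=0 → 0 — eliminated
  G1 stuck-at-1: G1=1 [stuck-at-1], G2=0, G3=0, G4=0 → 0 — eliminated
  G2 stuck-at-0: G1=1, G2=0 [stuck-at-0], G3=0, G4=0 → 0 — eliminated
  G2 inverted output: G1=1, G2=1 [inverted output], G3=1, G4=1 → 1 — matches
Only G2 inverted output reproduces the observed 1.

G2 inverted output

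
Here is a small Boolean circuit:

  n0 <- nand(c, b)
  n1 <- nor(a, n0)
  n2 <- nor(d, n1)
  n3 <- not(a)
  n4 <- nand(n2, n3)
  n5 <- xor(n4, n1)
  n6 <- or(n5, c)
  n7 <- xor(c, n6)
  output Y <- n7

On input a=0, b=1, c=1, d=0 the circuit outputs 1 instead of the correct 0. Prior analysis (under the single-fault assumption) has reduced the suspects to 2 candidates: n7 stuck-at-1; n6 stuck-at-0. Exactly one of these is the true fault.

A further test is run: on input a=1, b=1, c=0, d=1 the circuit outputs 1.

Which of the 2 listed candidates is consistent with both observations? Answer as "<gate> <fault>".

Evaluate each candidate on input a=1, b=1, c=0, d=1:
  n7 stuck-at-1: n0=1, n1=0, n2=0, n3=0, n4=1, n5=1, n6=1, n7=1 [stuck-at-1] → 1 — matches
  n6 stuck-at-0: n0=1, n1=0, n2=0, n3=0, n4=1, n5=1, n6=0 [stuck-at-0], n7=0 → 0 — eliminated
Only n7 stuck-at-1 reproduces the observed 1.

n7 stuck-at-1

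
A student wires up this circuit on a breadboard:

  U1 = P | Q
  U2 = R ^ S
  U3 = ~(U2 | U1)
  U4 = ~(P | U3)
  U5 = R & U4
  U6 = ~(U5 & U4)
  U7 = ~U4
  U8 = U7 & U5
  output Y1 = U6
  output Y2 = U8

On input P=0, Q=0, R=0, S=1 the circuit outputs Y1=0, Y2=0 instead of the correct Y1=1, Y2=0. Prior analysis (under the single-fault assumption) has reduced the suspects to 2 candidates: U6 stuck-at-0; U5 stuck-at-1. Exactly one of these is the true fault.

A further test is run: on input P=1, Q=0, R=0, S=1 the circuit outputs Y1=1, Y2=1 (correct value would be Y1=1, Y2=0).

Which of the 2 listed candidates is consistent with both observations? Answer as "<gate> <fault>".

U5 stuck-at-1

Evaluate each candidate on input P=1, Q=0, R=0, S=1:
  U6 stuck-at-0: U1=1, U2=1, U3=0, U4=0, U5=0, U6=0 [stuck-at-0], U7=1, U8=0 → Y1=0, Y2=0 — eliminated
  U5 stuck-at-1: U1=1, U2=1, U3=0, U4=0, U5=1 [stuck-at-1], U6=1, U7=1, U8=1 → Y1=1, Y2=1 — matches
Only U5 stuck-at-1 reproduces the observed Y1=1, Y2=1.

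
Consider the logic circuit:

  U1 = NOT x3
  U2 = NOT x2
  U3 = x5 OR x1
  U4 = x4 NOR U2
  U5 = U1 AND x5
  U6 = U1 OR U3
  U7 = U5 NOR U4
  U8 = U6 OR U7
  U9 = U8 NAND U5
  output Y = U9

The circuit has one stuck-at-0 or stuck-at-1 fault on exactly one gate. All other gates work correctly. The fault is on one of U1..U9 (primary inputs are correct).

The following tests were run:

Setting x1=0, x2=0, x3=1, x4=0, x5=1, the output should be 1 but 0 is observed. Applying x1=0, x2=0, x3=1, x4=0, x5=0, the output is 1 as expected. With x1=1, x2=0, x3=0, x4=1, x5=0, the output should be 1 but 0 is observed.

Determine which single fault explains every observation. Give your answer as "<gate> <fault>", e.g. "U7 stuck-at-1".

Fault-free values for test 1 (x1=0, x2=0, x3=1, x4=0, x5=1): U1=0, U2=1, U3=1, U4=0, U5=0, U6=1, U7=1, U8=1, U9=1, giving Y=1. Observed 0.
Test 1: faults giving observed 0 are {U1 stuck-at-1, U5 stuck-at-1, U9 stuck-at-0}.
Test 2 (x1=0, x2=0, x3=1, x4=0, x5=0): fault-free U1=0, U2=1, U3=0, U4=0, U5=0, U6=0, U7=1, U8=1, U9=1 → 1; observed 1. Eliminates U9 stuck-at-0.
Test 3 (x1=1, x2=0, x3=0, x4=1, x5=0): fault-free U1=1, U2=1, U3=1, U4=0, U5=0, U6=1, U7=1, U8=1, U9=1 → 1; observed 0. Eliminates U1 stuck-at-1.
Only U5 stuck-at-1 is consistent with every test.

U5 stuck-at-1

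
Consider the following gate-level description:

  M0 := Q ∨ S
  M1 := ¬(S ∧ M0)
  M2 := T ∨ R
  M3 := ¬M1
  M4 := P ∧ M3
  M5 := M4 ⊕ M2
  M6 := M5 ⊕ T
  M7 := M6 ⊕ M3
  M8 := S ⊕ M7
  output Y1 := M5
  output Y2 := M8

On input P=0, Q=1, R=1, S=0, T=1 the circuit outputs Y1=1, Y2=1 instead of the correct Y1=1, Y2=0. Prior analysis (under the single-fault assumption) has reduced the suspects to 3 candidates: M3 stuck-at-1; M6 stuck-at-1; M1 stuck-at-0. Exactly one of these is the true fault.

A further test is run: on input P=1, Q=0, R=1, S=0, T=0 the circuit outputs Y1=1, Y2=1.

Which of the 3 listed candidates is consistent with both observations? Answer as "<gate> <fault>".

Evaluate each candidate on input P=1, Q=0, R=1, S=0, T=0:
  M3 stuck-at-1: M0=0, M1=1, M2=1, M3=1 [stuck-at-1], M4=1, M5=0, M6=0, M7=1, M8=1 → Y1=0, Y2=1 — eliminated
  M6 stuck-at-1: M0=0, M1=1, M2=1, M3=0, M4=0, M5=1, M6=1 [stuck-at-1], M7=1, M8=1 → Y1=1, Y2=1 — matches
  M1 stuck-at-0: M0=0, M1=0 [stuck-at-0], M2=1, M3=1, M4=1, M5=0, M6=0, M7=1, M8=1 → Y1=0, Y2=1 — eliminated
Only M6 stuck-at-1 reproduces the observed Y1=1, Y2=1.

M6 stuck-at-1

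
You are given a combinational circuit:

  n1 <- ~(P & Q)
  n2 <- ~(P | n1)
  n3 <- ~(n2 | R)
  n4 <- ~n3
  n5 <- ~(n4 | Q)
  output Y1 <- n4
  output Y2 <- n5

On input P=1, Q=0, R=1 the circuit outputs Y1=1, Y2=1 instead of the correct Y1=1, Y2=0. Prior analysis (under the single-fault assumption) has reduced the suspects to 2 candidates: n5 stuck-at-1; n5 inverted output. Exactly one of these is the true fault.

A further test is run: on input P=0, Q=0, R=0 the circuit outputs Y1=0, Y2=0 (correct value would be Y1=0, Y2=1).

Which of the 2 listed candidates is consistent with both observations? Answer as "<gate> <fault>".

n5 inverted output

Evaluate each candidate on input P=0, Q=0, R=0:
  n5 stuck-at-1: n1=1, n2=0, n3=1, n4=0, n5=1 [stuck-at-1] → Y1=0, Y2=1 — eliminated
  n5 inverted output: n1=1, n2=0, n3=1, n4=0, n5=0 [inverted output] → Y1=0, Y2=0 — matches
Only n5 inverted output reproduces the observed Y1=0, Y2=0.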